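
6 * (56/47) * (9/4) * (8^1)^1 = 6048/47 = 128.68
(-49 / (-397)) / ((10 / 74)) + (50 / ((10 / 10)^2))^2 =2500.91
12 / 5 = 2.40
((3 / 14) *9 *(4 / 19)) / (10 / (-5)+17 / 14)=-108 / 209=-0.52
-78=-78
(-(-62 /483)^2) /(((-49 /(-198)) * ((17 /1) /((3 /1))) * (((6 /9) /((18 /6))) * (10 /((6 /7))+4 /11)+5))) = -75350088 /49208607847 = -0.00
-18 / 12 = -3 / 2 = -1.50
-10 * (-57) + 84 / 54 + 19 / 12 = 20633 / 36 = 573.14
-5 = -5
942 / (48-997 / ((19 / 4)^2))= 170031 / 688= 247.14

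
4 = 4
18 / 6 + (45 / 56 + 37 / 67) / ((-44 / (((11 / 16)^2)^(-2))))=216180581 / 75532919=2.86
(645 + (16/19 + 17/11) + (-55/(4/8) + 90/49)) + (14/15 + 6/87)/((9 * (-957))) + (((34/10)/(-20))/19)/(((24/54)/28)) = 37578419111731/69762716100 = 538.66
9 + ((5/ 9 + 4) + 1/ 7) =863/ 63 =13.70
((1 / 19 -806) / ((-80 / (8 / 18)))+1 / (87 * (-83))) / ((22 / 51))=626573267 / 60367560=10.38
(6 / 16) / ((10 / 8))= 3 / 10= 0.30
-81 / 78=-27 / 26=-1.04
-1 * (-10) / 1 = 10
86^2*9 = 66564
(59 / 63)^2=3481 / 3969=0.88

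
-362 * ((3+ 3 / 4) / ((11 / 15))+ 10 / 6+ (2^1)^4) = -544267 / 66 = -8246.47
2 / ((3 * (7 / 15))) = 1.43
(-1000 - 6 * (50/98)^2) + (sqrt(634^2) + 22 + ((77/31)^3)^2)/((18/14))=-657776596148775/2130896338081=-308.69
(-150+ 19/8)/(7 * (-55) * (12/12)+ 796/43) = 50783/126072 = 0.40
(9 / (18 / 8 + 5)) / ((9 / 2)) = 8 / 29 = 0.28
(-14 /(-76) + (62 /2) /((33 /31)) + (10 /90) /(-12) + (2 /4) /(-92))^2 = 924945398797225 /1078091809344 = 857.95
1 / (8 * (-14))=-1 / 112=-0.01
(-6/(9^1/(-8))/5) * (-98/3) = -34.84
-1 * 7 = -7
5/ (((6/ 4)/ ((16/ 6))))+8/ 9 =88/ 9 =9.78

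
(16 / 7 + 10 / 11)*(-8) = -1968 / 77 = -25.56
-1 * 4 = -4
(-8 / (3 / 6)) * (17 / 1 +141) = -2528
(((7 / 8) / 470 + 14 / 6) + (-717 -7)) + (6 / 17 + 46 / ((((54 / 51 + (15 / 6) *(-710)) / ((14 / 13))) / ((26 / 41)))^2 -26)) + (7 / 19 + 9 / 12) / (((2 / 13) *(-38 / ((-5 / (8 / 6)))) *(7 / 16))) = -23179944147679078204951 / 32209036893423010320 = -719.67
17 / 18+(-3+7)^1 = 89 / 18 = 4.94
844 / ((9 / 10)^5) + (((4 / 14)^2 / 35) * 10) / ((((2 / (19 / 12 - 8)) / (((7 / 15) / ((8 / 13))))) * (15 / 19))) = 118154057921 / 82668600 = 1429.25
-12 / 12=-1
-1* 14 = -14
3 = 3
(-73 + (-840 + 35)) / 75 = -878 / 75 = -11.71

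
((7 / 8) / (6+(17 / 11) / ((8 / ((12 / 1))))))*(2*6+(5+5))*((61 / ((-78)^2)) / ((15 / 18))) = 847 / 30420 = 0.03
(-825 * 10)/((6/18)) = -24750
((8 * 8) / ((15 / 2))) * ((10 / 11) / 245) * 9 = 768 / 2695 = 0.28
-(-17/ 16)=17/ 16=1.06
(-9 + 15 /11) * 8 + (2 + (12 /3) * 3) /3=-1862 /33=-56.42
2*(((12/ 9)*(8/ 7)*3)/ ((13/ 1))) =64/ 91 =0.70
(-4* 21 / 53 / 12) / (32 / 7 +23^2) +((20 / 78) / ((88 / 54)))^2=396850871 / 16191927180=0.02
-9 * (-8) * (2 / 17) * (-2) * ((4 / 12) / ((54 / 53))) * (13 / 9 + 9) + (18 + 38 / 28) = -742801 / 19278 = -38.53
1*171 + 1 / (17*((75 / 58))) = 218083 / 1275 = 171.05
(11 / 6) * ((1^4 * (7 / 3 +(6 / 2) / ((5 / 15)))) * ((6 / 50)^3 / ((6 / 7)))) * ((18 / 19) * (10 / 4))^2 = 106029 / 451250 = 0.23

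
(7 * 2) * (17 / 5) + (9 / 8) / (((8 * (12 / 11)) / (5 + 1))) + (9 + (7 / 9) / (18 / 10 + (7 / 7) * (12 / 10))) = 995893 / 17280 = 57.63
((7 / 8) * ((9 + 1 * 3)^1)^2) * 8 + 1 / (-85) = 85679 / 85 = 1007.99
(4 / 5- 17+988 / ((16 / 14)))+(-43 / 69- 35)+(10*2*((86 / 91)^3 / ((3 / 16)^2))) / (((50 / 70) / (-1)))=31294381253 / 222841710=140.43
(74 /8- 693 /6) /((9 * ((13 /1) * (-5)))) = 0.18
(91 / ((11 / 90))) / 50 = 819 / 55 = 14.89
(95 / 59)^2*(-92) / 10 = -83030 / 3481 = -23.85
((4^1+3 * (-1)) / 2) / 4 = 1 / 8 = 0.12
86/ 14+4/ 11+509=39694/ 77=515.51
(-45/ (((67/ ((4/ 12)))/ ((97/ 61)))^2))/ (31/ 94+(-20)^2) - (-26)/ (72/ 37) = 302342975223479/ 22628592181404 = 13.36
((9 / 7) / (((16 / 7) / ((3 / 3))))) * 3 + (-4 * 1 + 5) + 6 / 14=349 / 112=3.12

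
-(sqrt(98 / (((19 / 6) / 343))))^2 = -201684 / 19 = -10614.95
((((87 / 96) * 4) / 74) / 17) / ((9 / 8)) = 29 / 11322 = 0.00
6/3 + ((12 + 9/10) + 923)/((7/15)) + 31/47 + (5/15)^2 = 1698997/846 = 2008.27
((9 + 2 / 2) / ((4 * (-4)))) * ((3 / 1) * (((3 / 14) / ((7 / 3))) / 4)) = -135 / 3136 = -0.04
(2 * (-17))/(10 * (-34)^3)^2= -1/4543542400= -0.00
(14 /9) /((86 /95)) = 665 /387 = 1.72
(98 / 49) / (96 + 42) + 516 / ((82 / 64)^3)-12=1109674205 / 4755549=233.34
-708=-708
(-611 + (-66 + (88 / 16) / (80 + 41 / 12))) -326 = -91267 / 91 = -1002.93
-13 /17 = -0.76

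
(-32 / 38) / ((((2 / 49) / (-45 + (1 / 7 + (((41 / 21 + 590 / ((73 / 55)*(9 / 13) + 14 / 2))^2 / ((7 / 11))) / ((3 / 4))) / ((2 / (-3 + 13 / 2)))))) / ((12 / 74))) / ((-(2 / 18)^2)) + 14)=-0.06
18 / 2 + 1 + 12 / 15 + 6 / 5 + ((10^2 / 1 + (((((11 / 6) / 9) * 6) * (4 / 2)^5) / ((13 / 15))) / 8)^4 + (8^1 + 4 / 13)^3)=288131609598028 / 2313441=124546772.36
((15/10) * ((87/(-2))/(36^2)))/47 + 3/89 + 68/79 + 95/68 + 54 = 182146621189/3235834944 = 56.29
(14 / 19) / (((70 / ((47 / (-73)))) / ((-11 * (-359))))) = -185603 / 6935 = -26.76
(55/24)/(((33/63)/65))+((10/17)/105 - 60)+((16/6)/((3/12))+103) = 321821/952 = 338.05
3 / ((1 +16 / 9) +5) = 27 / 70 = 0.39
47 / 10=4.70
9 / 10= 0.90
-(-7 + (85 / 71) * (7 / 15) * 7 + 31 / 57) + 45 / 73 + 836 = 247914404 / 295431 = 839.16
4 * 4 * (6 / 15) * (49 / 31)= 1568 / 155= 10.12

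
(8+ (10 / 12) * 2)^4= 707281 / 81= 8731.86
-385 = -385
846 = 846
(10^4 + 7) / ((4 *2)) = 10007 / 8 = 1250.88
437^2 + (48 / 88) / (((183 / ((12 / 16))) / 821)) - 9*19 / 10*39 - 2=638462993 / 3355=190301.94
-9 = -9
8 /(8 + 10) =4 /9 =0.44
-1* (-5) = 5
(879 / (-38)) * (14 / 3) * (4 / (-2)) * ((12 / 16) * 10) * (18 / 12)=92295 / 38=2428.82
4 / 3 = 1.33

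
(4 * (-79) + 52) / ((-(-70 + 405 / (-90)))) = -528 / 149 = -3.54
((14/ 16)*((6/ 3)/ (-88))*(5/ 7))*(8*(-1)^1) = 5/ 44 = 0.11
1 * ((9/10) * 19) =171/10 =17.10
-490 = -490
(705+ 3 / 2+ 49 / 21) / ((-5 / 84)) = -59542 / 5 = -11908.40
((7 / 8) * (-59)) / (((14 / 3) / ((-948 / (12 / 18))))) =125847 / 8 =15730.88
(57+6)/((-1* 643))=-63/643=-0.10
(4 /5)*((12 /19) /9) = 16 /285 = 0.06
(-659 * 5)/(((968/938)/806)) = -622778065/242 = -2573463.08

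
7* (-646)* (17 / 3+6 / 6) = -90440 / 3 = -30146.67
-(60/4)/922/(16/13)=-195/14752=-0.01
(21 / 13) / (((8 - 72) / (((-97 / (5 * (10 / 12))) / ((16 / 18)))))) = 54999 / 83200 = 0.66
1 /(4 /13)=13 /4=3.25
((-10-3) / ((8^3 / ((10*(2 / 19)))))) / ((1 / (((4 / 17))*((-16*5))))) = 325 / 646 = 0.50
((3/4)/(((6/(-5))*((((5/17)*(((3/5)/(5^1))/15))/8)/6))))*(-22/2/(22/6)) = 38250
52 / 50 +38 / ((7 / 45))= 42932 / 175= 245.33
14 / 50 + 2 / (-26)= 66 / 325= 0.20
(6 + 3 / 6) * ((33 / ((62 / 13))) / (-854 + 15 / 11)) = -61347 / 1162996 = -0.05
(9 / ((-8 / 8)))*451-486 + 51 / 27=-40888 / 9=-4543.11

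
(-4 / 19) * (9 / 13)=-36 / 247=-0.15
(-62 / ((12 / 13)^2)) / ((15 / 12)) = -5239 / 90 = -58.21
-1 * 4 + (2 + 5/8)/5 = -139/40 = -3.48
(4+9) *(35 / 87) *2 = 910 / 87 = 10.46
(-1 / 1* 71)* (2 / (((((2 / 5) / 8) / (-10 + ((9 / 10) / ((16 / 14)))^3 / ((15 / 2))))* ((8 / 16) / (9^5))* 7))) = 53314292267829 / 112000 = 476020466.68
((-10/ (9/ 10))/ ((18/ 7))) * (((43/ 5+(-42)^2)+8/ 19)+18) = -11910290/ 1539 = -7738.98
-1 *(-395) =395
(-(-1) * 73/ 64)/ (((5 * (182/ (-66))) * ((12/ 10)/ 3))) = -2409/ 11648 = -0.21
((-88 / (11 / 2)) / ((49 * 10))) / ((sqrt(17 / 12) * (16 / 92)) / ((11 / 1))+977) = -1500883032 / 44907358352675+4048 * sqrt(51) / 44907358352675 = -0.00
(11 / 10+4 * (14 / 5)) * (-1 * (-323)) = 39729 / 10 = 3972.90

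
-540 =-540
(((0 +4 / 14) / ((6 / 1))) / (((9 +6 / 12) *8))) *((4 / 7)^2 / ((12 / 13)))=13 / 58653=0.00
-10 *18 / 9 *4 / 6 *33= -440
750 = 750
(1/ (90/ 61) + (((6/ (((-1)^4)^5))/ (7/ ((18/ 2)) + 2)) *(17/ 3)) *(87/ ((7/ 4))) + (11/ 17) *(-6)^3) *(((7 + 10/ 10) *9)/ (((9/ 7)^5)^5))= 19263280543311583300433393692/ 305106644769037350227355825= 63.14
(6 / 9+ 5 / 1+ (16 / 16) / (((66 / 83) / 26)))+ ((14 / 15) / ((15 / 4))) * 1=95566 / 2475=38.61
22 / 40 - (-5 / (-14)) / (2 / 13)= -62 / 35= -1.77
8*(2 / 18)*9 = 8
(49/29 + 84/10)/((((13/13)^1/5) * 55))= 133/145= 0.92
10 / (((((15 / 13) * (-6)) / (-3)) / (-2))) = -26 / 3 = -8.67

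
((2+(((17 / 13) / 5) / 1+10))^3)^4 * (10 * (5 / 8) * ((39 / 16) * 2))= 197070269941683298712479654229040723 / 560050123136562500000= 351879701120304.42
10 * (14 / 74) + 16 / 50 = 2046 / 925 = 2.21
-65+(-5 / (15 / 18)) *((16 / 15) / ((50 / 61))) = -9101 / 125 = -72.81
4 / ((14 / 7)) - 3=-1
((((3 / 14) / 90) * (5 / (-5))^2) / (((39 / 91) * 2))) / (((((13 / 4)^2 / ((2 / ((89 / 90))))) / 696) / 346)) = 1926528 / 15041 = 128.09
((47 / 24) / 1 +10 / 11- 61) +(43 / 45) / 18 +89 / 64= -16163129 / 285120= -56.69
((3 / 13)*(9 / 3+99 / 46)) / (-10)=-711 / 5980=-0.12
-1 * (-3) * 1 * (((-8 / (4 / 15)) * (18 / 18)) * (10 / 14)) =-450 / 7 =-64.29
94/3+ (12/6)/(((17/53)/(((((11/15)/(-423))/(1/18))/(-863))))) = 324084722/10343055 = 31.33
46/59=0.78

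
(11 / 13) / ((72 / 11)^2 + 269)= 1331 / 490529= 0.00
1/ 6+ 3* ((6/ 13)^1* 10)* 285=307813/ 78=3946.32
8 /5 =1.60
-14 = -14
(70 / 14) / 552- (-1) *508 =280421 / 552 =508.01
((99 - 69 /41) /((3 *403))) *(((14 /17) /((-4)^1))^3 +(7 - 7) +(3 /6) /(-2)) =-6762385 /324709996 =-0.02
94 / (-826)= -0.11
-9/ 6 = -1.50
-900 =-900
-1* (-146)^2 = -21316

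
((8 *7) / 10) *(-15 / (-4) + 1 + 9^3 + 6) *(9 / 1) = 186417 / 5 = 37283.40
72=72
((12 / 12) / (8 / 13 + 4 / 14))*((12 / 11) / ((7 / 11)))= 78 / 41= 1.90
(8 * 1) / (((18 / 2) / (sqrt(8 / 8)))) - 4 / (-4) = 17 / 9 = 1.89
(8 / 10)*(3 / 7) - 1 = -23 / 35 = -0.66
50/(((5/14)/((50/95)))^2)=39200/361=108.59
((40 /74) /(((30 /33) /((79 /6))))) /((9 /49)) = 42581 /999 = 42.62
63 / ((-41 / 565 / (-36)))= 1281420 / 41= 31254.15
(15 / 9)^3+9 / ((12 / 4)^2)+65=1907 / 27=70.63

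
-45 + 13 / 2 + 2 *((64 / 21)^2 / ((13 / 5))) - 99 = -1494655 / 11466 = -130.36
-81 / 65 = -1.25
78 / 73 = 1.07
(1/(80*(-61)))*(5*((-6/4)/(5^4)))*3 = 9/1220000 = 0.00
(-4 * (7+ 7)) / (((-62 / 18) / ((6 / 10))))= 1512 / 155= 9.75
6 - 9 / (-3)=9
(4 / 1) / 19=4 / 19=0.21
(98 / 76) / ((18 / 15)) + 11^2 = 27833 / 228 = 122.07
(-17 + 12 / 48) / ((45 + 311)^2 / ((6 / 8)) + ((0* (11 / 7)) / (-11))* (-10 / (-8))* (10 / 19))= -201 / 2027776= -0.00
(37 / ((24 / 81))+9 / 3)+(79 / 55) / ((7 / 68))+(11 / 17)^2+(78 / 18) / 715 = 142.25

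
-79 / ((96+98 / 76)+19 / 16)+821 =24554261 / 29937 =820.20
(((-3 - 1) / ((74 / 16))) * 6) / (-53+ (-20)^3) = 192 / 297961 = 0.00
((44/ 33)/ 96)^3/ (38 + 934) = 1/ 362797056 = 0.00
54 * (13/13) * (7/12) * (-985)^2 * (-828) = -25305408450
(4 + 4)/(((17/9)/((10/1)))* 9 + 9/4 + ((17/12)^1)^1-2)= 240/101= 2.38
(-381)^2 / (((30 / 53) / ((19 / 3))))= 16241903 / 10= 1624190.30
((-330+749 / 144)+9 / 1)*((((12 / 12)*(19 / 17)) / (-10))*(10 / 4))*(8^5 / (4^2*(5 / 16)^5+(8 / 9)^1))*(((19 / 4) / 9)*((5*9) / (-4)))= -10125836288000 / 552413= -18330191.88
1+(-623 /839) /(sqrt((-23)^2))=18674 /19297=0.97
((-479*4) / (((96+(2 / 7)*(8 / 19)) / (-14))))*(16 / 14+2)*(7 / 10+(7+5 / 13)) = 736516627 / 103870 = 7090.75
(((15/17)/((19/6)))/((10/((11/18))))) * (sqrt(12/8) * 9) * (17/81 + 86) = 76813 * sqrt(6)/11628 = 16.18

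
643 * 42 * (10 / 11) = 270060 / 11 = 24550.91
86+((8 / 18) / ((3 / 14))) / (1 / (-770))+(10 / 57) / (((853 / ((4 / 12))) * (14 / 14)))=-661213156 / 437589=-1511.04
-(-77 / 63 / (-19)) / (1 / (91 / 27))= -1001 / 4617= -0.22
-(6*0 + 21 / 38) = -21 / 38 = -0.55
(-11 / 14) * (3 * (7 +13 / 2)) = -891 / 28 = -31.82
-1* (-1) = 1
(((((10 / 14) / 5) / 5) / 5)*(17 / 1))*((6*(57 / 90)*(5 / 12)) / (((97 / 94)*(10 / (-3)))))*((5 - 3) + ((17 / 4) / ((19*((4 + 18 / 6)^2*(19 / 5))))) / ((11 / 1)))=-1243816883 / 13907278000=-0.09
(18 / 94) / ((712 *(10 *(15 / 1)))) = 3 / 1673200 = 0.00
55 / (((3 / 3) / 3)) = 165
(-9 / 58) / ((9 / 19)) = -0.33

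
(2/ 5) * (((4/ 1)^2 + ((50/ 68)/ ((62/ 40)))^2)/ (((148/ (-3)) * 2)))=-3379623/ 51379865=-0.07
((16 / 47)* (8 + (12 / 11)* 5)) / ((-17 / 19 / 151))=-6793792 / 8789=-772.99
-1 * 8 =-8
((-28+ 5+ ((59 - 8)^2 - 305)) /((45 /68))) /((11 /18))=309128 /55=5620.51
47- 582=-535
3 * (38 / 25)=114 / 25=4.56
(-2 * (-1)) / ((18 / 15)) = 5 / 3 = 1.67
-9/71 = -0.13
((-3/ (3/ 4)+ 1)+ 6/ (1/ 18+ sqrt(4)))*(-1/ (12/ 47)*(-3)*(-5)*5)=23.82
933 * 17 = 15861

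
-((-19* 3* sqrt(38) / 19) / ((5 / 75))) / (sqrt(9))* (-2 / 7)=-30* sqrt(38) / 7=-26.42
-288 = -288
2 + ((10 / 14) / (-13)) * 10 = 132 / 91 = 1.45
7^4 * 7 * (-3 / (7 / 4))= -28812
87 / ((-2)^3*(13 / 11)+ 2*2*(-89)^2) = 319 / 116140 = 0.00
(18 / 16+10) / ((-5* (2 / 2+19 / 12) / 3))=-801 / 310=-2.58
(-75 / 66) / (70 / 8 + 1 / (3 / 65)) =-30 / 803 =-0.04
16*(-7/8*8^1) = -112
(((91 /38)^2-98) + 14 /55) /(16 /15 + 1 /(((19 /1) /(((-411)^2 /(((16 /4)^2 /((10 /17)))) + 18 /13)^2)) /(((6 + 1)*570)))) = -8565721685976 /754341636221547042757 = -0.00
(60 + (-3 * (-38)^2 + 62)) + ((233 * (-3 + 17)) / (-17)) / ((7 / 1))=-72036 / 17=-4237.41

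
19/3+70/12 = 12.17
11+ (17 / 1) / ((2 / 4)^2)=79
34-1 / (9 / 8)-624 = -590.89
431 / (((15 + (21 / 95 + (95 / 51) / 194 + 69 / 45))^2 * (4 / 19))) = 8038580853029 / 1103476716225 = 7.28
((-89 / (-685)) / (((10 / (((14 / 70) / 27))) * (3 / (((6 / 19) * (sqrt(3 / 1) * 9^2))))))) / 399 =0.00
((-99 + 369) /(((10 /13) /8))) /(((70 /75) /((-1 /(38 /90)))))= -947700 /133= -7125.56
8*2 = 16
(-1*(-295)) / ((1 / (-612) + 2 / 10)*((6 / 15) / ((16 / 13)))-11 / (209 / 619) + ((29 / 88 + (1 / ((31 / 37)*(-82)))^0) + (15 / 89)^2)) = -59776396812000 / 6313304910001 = -9.47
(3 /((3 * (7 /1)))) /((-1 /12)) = -12 /7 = -1.71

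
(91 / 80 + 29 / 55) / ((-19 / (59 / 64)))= -0.08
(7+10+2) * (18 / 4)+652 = 737.50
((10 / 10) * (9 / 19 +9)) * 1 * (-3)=-540 / 19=-28.42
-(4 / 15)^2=-16 / 225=-0.07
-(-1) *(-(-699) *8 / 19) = 5592 / 19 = 294.32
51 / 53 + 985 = 52256 / 53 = 985.96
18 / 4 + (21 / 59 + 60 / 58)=20157 / 3422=5.89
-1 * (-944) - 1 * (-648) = 1592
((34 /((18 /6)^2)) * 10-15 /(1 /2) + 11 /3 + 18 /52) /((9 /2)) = 2759 /1053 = 2.62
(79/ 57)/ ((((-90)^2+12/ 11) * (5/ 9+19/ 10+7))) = 55/ 3039772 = 0.00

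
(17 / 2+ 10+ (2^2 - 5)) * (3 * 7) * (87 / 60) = 532.88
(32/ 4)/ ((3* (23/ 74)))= 8.58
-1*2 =-2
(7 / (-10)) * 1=-7 / 10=-0.70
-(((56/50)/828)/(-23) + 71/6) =-2816911/238050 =-11.83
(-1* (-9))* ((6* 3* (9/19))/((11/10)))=14580/209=69.76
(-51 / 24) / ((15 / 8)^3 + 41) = -1088 / 24367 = -0.04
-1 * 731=-731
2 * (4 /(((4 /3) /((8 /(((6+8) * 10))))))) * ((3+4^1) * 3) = 36 /5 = 7.20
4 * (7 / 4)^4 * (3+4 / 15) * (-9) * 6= -1058841 / 160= -6617.76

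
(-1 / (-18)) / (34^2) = 1 / 20808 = 0.00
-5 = -5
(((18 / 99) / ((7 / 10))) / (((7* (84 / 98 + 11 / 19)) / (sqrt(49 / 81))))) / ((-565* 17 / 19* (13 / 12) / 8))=-46208 / 157404819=-0.00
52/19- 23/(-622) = 32781/11818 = 2.77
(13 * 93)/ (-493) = -2.45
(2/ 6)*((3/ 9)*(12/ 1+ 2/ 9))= 110/ 81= 1.36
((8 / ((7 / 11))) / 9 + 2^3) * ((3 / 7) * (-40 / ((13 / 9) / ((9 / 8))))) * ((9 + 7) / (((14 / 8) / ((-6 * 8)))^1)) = 245514240 / 4459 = 55060.38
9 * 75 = 675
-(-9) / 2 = 9 / 2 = 4.50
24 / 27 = 8 / 9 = 0.89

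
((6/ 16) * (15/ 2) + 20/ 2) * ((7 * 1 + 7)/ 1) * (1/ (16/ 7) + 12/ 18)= 76055/ 384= 198.06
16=16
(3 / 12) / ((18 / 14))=7 / 36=0.19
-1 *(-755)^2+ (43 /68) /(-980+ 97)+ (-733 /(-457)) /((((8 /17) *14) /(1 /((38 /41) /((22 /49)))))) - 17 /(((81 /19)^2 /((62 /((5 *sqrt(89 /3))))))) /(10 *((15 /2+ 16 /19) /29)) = -407743778016241847 /715308735344 - 209652194 *sqrt(267) /4627637325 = -570025.62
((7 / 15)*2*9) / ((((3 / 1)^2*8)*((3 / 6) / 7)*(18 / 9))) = 49 / 60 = 0.82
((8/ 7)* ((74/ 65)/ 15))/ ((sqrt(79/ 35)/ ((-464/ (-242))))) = 137344* sqrt(2765)/ 65240175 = 0.11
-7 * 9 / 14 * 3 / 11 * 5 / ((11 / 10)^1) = -675 / 121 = -5.58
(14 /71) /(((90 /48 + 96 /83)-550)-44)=-9296 /27860613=-0.00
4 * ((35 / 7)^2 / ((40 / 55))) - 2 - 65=141 / 2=70.50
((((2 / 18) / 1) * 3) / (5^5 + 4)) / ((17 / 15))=5 / 53193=0.00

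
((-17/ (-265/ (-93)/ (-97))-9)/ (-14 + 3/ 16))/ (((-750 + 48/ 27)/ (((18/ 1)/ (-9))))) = -21739968/ 197188355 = -0.11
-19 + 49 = 30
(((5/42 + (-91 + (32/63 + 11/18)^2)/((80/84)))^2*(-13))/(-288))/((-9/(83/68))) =-119890582799/2210955264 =-54.23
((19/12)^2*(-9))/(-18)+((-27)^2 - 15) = 205993/288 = 715.25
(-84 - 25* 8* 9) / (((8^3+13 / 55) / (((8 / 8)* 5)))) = -172700 / 9391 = -18.39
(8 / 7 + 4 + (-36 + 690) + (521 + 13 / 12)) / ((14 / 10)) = 496115 / 588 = 843.73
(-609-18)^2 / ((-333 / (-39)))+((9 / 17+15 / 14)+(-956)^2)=8453581555 / 8806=959979.74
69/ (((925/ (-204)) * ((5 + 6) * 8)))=-3519/ 20350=-0.17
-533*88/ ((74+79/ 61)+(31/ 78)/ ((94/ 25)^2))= -622.70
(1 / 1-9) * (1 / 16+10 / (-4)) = 39 / 2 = 19.50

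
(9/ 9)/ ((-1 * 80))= -1/ 80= -0.01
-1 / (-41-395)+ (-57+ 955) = 391529 / 436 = 898.00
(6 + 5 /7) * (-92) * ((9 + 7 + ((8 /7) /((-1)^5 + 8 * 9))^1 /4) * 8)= -275144768 /3479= -79087.31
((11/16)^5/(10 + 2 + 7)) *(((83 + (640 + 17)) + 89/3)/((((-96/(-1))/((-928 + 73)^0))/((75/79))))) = 9296668975/151095607296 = 0.06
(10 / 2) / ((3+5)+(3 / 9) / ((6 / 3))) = 30 / 49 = 0.61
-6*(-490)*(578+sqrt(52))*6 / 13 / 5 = 158817.29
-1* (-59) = 59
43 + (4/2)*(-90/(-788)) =8516/197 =43.23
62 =62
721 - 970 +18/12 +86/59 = -29033/118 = -246.04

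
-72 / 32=-9 / 4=-2.25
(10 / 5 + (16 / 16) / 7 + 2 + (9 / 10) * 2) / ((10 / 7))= 4.16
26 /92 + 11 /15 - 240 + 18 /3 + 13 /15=-53387 /230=-232.12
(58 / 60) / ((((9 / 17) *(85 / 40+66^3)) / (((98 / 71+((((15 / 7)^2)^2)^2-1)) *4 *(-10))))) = -106412558000576 / 941385863786935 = -0.11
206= 206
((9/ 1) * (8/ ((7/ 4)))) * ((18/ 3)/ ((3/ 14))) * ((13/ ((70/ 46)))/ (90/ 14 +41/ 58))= 19977984/ 14485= 1379.22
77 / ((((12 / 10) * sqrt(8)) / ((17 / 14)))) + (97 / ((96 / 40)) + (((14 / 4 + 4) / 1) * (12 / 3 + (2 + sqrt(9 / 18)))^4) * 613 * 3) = 289974455 * sqrt(2) / 48 + 464835805 / 24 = 27911612.85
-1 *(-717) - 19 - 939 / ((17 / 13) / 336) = -4089686 / 17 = -240569.76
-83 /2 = -41.50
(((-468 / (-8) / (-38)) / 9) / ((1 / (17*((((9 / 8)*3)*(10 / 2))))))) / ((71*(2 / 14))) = -208845 / 43168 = -4.84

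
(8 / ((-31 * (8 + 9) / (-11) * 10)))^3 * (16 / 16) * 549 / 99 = 472384 / 18295397875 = 0.00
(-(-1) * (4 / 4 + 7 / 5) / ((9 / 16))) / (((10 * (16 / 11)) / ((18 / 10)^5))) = 433026 / 78125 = 5.54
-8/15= -0.53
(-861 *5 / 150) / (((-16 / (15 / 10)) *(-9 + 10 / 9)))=-7749 / 22720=-0.34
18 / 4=4.50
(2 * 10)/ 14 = 10/ 7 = 1.43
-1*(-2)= 2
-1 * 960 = -960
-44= -44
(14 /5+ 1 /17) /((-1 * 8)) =-243 /680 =-0.36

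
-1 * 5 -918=-923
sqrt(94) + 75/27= 25/9 + sqrt(94)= 12.47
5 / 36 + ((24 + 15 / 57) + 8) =22163 / 684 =32.40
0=0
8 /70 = 4 /35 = 0.11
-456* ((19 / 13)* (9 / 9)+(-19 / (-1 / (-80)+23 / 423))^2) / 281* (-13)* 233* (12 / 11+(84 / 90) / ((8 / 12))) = 78227681135053643736 / 79147666895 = 988376337.60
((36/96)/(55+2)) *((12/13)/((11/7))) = 21/5434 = 0.00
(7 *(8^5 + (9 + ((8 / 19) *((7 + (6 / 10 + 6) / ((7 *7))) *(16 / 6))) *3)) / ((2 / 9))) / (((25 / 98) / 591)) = 299213807949 / 125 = 2393710463.59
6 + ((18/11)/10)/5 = 1659/275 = 6.03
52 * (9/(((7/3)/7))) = 1404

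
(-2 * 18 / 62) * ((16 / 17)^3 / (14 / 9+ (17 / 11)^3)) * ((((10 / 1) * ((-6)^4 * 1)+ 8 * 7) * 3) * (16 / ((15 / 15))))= -551787420450816 / 9572395853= -57643.61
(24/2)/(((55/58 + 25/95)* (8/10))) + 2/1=1280/89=14.38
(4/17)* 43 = 172/17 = 10.12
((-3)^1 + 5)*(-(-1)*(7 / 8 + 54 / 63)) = 97 / 28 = 3.46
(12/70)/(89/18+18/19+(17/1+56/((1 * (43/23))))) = 88236/27200005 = 0.00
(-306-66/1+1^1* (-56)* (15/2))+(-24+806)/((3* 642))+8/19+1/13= -188170886/237861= -791.10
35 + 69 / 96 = 1143 / 32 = 35.72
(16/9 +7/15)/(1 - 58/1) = -101/2565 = -0.04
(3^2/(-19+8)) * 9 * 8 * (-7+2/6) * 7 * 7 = 211680/11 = 19243.64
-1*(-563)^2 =-316969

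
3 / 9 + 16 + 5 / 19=16.60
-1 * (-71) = 71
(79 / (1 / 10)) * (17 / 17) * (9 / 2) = 3555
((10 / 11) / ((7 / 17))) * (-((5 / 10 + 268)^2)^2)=-7068317813685 / 616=-11474541905.33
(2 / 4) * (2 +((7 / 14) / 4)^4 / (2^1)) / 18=0.06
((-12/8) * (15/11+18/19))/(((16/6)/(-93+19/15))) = 124614/1045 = 119.25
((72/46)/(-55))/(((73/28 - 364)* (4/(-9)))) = -756/4266845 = -0.00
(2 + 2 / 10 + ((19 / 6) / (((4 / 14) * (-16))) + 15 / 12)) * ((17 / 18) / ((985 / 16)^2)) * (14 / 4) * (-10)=-629986 / 26196075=-0.02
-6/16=-3/8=-0.38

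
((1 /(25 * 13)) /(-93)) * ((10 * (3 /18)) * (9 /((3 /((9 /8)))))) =-0.00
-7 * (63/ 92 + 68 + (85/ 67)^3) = -495.09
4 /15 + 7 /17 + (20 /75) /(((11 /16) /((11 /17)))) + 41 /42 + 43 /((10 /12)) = 38203 /714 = 53.51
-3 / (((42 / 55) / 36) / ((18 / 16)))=-4455 / 28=-159.11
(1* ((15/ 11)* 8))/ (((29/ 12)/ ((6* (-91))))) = -786240/ 319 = -2464.70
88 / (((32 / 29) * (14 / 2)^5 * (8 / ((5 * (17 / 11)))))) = 2465 / 537824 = 0.00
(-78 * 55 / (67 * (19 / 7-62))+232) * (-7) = -9073106 / 5561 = -1631.56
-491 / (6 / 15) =-2455 / 2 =-1227.50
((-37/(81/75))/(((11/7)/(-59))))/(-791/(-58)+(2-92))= -22157450/1315413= -16.84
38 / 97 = 0.39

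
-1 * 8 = -8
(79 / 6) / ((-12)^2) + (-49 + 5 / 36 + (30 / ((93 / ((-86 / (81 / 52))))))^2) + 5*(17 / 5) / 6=54727814453 / 201763872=271.25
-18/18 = -1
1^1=1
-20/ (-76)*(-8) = -40/ 19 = -2.11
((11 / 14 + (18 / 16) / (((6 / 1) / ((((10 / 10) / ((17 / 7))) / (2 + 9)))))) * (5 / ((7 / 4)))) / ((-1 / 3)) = -249045 / 36652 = -6.79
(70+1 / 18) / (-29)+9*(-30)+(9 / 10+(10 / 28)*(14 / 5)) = -353023 / 1305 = -270.52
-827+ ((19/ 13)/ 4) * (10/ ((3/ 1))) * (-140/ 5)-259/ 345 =-3865412/ 4485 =-861.85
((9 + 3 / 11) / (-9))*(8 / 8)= -34 / 33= -1.03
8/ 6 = 4/ 3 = 1.33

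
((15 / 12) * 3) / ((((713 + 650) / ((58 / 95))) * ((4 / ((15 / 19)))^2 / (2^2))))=675 / 2578984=0.00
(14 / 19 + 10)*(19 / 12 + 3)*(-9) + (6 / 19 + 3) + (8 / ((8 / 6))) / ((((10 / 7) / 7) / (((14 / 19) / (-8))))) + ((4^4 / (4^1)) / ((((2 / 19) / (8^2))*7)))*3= 43183197 / 2660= 16234.28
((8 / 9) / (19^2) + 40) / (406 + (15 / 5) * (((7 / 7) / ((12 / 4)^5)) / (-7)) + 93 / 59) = 241545528 / 2461043495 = 0.10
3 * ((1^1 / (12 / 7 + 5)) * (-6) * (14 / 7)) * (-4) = 1008 / 47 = 21.45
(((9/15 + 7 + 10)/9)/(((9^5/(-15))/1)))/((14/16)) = -704/1240029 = -0.00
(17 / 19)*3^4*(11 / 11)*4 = 5508 / 19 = 289.89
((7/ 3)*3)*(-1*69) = -483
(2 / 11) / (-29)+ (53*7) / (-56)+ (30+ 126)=381189 / 2552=149.37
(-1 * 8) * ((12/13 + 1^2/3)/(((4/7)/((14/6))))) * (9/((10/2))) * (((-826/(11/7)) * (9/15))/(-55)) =-83295492/196625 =-423.63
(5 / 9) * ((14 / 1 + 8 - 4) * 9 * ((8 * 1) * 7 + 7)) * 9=51030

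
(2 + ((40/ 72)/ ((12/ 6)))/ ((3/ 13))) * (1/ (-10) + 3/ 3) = 173/ 60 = 2.88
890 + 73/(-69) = 61337/69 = 888.94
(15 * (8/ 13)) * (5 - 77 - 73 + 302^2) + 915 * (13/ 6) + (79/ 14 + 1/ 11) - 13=843362369/ 1001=842519.85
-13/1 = -13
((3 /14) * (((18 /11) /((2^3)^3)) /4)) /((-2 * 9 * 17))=-3 /5361664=-0.00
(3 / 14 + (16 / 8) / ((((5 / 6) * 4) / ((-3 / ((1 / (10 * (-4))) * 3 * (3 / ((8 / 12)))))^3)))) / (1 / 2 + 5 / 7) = 1434329 / 4131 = 347.21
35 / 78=0.45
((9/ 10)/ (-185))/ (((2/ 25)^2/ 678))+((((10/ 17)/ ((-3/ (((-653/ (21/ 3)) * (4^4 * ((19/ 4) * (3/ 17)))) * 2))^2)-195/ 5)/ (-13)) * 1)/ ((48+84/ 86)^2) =-497522782700946049/ 128393980424073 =-3874.97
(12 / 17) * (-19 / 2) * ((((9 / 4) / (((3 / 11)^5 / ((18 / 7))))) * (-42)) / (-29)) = -18359814 / 493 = -37241.00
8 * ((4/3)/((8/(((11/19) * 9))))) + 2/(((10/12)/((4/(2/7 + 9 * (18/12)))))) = 7.64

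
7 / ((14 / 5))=5 / 2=2.50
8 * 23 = 184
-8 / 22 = -4 / 11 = -0.36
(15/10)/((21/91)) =13/2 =6.50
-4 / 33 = -0.12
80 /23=3.48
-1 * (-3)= 3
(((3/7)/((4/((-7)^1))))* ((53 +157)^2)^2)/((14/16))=-1666980000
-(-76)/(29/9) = 684/29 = 23.59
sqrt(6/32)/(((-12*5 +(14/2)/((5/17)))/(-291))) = 1455*sqrt(3)/724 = 3.48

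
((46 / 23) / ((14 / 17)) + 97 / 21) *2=14.10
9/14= 0.64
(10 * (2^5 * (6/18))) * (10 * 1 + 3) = 4160/3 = 1386.67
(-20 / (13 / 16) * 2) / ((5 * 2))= -4.92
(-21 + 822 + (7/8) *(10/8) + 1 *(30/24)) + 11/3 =77473/96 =807.01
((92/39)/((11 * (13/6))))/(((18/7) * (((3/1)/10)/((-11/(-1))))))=6440/4563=1.41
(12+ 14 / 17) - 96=-1414 / 17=-83.18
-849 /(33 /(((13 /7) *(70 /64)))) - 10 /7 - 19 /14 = -135629 /2464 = -55.04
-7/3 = -2.33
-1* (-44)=44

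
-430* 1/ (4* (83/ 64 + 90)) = -6880/ 5843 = -1.18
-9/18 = -1/2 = -0.50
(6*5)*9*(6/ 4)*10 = 4050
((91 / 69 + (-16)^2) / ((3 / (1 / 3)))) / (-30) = -3551 / 3726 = -0.95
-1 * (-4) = 4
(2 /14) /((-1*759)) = -1 /5313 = -0.00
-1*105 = -105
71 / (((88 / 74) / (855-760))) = 249565 / 44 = 5671.93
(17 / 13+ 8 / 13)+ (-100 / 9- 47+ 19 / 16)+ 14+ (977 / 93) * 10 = 3717137 / 58032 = 64.05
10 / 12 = 5 / 6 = 0.83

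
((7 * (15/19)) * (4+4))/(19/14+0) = 11760/361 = 32.58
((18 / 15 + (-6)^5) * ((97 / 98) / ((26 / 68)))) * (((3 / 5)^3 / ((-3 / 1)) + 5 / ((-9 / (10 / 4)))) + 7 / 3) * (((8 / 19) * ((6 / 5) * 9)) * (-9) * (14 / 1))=220083244128 / 21875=10060948.30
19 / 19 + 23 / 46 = 3 / 2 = 1.50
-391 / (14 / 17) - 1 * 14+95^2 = 8536.21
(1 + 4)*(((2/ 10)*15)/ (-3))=-5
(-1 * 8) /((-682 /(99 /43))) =36 /1333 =0.03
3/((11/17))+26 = 337/11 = 30.64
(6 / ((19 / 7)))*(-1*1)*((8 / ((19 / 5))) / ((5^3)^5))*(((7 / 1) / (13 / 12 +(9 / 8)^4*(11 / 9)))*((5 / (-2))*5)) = 14450688 / 3293508056640625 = 0.00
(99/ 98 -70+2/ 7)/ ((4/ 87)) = -585771/ 392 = -1494.31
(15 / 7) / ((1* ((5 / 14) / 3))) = 18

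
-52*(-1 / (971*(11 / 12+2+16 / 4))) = 624 / 80593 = 0.01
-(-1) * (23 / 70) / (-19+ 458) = 23 / 30730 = 0.00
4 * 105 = 420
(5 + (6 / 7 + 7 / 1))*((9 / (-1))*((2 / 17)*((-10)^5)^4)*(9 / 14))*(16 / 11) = -11664000000000000000000000 / 9163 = -1272945541853104878314.96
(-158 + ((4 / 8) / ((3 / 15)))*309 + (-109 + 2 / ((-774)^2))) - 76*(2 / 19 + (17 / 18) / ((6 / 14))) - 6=324.02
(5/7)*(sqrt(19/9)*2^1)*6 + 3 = 3 + 20*sqrt(19)/7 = 15.45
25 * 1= 25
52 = 52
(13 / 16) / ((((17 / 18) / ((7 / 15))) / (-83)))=-22659 / 680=-33.32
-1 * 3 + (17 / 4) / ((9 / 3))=-1.58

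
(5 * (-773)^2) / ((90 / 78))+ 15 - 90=7767652 / 3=2589217.33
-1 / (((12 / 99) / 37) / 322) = -196581 / 2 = -98290.50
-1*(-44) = 44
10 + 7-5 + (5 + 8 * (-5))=-23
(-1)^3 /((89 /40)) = -40 /89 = -0.45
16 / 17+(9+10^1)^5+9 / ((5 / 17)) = 210471096 / 85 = 2476130.54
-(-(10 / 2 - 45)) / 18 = -20 / 9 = -2.22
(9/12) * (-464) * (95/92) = -359.35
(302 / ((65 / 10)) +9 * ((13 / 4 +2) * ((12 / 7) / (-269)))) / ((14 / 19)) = 3067037 / 48958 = 62.65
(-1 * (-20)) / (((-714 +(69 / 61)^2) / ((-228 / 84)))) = 0.08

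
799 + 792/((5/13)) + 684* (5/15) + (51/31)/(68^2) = 130114207/42160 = 3086.20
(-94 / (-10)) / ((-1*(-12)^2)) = -47 / 720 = -0.07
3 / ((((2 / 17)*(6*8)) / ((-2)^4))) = 8.50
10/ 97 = 0.10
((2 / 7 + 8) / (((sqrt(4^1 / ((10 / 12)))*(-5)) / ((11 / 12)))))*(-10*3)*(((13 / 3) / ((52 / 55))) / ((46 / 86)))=754435*sqrt(30) / 23184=178.24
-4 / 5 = -0.80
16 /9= 1.78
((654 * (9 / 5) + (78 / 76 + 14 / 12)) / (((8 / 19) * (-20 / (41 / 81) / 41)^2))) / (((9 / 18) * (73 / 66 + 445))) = 10447960244117 / 772702092000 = 13.52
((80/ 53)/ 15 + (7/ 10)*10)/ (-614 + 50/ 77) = -86933/ 7509252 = -0.01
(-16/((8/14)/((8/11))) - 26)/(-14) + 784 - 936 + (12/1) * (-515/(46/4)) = -1215047/1771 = -686.08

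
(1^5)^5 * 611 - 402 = 209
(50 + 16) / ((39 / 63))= 1386 / 13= 106.62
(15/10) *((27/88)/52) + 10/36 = 23609/82368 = 0.29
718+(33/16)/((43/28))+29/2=126221/172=733.84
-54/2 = -27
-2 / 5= -0.40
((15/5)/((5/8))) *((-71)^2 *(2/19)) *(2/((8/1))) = 60492/95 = 636.76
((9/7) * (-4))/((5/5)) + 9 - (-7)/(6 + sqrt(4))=265/56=4.73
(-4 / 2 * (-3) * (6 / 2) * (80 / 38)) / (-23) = -720 / 437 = -1.65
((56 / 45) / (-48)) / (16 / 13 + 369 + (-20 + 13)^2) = -91 / 1471500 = -0.00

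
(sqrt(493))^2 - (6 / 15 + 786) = -293.40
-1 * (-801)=801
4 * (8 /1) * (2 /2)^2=32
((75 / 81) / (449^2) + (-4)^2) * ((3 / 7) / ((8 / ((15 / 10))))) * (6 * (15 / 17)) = 1306374855 / 191924152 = 6.81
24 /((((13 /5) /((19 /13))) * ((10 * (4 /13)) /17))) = 969 /13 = 74.54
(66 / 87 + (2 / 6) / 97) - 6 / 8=407 / 33756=0.01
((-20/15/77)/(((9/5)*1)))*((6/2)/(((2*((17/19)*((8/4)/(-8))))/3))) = 760/3927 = 0.19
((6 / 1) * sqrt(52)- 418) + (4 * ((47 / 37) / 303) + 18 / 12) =-9338387 / 22422 + 12 * sqrt(13) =-373.22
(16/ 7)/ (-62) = -0.04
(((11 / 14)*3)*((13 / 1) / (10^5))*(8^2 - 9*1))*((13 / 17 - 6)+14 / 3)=-45617 / 4760000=-0.01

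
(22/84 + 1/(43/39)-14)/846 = -23173/1527876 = -0.02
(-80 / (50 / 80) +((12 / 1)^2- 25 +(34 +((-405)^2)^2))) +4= 26904200654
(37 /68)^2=1369 /4624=0.30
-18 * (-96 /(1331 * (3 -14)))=-1728 /14641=-0.12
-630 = -630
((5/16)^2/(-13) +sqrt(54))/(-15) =5/9984 - sqrt(6)/5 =-0.49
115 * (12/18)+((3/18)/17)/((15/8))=58654/765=76.67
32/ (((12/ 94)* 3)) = 752/ 9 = 83.56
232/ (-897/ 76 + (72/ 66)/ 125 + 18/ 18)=-24244000/ 1127963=-21.49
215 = 215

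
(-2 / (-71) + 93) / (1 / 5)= 33025 / 71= 465.14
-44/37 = -1.19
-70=-70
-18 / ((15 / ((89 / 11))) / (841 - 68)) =-412782 / 55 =-7505.13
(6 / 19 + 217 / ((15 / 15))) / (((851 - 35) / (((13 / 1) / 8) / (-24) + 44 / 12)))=2853139 / 2976768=0.96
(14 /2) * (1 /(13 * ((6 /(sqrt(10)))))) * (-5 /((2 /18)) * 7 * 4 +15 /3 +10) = -353.32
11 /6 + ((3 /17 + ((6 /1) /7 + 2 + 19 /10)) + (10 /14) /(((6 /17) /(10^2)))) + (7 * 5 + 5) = 148243 /595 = 249.15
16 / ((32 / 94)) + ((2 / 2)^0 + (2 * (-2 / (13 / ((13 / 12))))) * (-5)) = 149 / 3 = 49.67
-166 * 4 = -664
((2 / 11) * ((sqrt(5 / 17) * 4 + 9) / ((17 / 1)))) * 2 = 16 * sqrt(85) / 3179 + 36 / 187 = 0.24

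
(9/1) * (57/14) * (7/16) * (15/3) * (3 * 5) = 1202.34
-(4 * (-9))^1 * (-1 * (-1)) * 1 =36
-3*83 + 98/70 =-1238/5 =-247.60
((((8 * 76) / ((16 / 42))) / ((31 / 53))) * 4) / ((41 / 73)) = 24699696 / 1271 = 19433.28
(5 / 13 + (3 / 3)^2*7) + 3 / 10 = 999 / 130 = 7.68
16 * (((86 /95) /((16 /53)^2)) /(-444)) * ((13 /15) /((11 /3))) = -1570231 /18559200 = -0.08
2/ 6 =1/ 3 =0.33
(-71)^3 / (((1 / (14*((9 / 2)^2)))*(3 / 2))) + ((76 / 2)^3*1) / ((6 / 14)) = -202551433 / 3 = -67517144.33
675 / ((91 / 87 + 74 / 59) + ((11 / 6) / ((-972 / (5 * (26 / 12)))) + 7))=40413135600 / 555592667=72.74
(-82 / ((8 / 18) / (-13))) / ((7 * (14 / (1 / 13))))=369 / 196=1.88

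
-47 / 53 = -0.89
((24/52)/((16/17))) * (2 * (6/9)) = 17/26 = 0.65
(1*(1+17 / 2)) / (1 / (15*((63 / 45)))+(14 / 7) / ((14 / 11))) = 399 / 68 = 5.87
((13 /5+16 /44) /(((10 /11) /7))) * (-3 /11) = -3423 /550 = -6.22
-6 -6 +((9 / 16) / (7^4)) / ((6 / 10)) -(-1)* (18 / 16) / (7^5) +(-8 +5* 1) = -4033557 / 268912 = -15.00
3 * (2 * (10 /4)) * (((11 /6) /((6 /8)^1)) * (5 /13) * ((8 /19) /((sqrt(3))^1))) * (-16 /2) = -35200 * sqrt(3) /2223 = -27.43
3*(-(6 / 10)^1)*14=-126 / 5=-25.20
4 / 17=0.24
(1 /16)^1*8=1 /2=0.50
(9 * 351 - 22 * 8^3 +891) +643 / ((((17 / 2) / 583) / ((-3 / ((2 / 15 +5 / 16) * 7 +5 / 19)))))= -12148842818 / 262327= -46311.83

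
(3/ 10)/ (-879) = -1/ 2930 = -0.00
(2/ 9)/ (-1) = -2/ 9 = -0.22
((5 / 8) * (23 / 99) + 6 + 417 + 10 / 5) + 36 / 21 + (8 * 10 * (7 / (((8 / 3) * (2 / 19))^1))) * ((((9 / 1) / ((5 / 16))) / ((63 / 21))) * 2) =214723885 / 5544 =38730.86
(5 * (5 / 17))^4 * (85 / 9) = 44.17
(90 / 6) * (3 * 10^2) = 4500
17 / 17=1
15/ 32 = 0.47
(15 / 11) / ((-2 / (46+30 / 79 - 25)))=-14.58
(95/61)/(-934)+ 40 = 2278865/56974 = 40.00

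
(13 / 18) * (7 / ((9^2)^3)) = 91 / 9565938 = 0.00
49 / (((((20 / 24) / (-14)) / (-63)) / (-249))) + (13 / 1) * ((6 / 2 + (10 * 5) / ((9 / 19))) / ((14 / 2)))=-4067701091 / 315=-12913336.80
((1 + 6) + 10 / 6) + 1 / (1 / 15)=71 / 3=23.67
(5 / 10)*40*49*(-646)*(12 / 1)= -7596960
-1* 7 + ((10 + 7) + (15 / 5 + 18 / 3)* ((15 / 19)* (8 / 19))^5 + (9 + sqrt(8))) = 2* sqrt(2) + 116714207698219 / 6131066257801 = 21.86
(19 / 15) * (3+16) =361 / 15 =24.07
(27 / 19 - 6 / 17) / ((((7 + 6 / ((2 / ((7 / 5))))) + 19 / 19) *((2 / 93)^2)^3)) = 1116058066449525 / 1260992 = 885063558.25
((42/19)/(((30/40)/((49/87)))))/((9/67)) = 183848/14877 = 12.36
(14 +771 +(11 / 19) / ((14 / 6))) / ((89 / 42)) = 626628 / 1691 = 370.57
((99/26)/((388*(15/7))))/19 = 231/958360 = 0.00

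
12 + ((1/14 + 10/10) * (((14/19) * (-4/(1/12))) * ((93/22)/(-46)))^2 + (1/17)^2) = 155745771421/6677994961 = 23.32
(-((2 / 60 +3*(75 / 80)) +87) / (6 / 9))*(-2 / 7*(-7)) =-21563 / 80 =-269.54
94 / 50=47 / 25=1.88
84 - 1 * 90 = -6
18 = 18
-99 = -99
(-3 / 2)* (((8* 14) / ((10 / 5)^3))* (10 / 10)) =-21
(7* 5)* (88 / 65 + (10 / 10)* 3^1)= 152.38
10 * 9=90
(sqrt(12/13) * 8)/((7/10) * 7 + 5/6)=120 * sqrt(39)/559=1.34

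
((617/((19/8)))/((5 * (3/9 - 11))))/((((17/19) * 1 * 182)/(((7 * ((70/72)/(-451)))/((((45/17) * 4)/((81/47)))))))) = 12957/176359040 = 0.00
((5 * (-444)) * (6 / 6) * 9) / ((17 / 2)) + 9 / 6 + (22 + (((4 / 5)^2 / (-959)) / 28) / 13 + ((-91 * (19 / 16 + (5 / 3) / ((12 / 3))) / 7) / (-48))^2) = -2326.90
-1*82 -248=-330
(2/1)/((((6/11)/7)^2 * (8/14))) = 41503/72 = 576.43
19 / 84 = 0.23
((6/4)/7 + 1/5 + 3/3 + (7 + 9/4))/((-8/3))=-4479/1120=-4.00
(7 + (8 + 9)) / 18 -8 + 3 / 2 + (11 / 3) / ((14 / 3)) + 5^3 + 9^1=2722 / 21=129.62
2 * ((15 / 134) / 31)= 15 / 2077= 0.01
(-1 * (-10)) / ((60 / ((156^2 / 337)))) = 4056 / 337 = 12.04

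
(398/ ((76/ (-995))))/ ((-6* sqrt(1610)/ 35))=198005* sqrt(1610)/ 10488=757.52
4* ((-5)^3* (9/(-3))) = 1500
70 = 70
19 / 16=1.19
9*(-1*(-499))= 4491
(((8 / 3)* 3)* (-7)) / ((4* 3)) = -14 / 3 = -4.67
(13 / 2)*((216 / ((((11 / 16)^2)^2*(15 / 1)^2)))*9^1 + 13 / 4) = 797958577 / 2928200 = 272.51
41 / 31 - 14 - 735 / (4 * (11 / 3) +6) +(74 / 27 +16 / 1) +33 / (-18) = -26227 / 837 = -31.33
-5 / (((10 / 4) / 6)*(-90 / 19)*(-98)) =-19 / 735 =-0.03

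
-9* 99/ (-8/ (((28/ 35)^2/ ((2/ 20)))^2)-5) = 171.50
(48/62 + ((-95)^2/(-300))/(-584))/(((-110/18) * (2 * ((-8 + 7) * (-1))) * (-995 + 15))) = 538149/7806444800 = 0.00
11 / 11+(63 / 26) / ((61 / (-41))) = -997 / 1586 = -0.63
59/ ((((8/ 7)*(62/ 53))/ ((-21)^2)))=9653049/ 496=19461.79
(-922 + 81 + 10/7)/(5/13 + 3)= -76401/308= -248.06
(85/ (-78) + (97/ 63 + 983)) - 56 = 1519163/ 1638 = 927.45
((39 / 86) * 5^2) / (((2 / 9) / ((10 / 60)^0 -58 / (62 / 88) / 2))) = -2048.93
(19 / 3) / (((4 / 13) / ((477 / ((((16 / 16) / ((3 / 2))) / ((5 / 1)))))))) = 589095 / 8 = 73636.88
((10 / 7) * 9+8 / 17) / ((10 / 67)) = 53131 / 595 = 89.30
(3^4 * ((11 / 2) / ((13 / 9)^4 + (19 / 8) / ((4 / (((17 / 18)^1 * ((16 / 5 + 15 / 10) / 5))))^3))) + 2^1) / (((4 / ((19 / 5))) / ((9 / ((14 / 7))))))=130469474679429159 / 294209121804580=443.46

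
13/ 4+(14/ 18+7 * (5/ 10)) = 271/ 36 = 7.53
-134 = -134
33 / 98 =0.34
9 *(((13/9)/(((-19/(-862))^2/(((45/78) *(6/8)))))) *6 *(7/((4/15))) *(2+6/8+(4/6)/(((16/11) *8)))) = 473091470775/92416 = 5119151.13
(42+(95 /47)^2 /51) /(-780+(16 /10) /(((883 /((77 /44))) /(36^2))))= -20930203745 /385919713404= -0.05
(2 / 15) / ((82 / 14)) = 14 / 615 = 0.02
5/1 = 5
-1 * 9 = -9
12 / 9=4 / 3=1.33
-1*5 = -5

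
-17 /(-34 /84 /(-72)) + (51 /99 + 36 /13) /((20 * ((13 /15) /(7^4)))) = -19103455 /7436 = -2569.05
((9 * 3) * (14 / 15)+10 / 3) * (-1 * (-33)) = 4708 / 5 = 941.60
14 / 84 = 1 / 6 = 0.17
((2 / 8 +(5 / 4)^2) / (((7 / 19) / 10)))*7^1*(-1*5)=-13775 / 8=-1721.88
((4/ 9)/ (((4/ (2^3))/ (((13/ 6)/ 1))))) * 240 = 4160/ 9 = 462.22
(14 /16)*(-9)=-63 /8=-7.88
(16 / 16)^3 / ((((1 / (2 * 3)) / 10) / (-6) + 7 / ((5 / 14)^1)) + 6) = 72 / 1843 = 0.04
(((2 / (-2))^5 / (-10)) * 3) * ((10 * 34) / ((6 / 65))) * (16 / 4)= 4420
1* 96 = 96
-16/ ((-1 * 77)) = 16/ 77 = 0.21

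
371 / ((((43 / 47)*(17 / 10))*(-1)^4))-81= 115159 / 731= 157.54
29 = 29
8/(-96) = -1/12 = -0.08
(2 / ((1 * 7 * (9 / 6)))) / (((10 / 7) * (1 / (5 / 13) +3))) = 1 / 42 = 0.02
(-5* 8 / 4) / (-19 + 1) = 5 / 9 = 0.56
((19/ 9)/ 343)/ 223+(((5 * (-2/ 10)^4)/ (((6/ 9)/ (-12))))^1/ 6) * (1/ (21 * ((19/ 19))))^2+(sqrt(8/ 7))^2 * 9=885084692/ 86050125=10.29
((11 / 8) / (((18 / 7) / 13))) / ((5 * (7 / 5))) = 143 / 144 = 0.99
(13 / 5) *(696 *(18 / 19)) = 162864 / 95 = 1714.36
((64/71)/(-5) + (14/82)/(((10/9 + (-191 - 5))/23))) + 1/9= -20522549/229765230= -0.09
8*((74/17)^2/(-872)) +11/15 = 264371/472515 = 0.56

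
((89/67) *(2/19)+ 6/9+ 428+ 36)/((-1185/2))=-3550192/4525515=-0.78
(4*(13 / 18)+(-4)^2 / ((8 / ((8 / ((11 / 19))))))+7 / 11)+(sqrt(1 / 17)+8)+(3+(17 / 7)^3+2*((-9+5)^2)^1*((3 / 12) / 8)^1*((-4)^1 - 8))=sqrt(17) / 17+1510585 / 33957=44.73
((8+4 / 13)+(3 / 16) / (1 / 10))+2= 1267 / 104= 12.18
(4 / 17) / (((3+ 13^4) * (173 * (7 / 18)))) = 18 / 147011767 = 0.00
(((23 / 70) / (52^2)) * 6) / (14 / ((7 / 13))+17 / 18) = 621 / 22950200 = 0.00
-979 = -979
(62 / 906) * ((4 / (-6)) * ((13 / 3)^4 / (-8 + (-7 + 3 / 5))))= 4426955 / 3962844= 1.12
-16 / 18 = -8 / 9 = -0.89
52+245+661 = 958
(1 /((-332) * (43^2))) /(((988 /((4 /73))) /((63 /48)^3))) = -9261 /45337206407168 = -0.00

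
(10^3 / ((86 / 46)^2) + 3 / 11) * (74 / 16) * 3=646524717 / 162712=3973.43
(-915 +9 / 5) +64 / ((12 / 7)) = -13138 / 15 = -875.87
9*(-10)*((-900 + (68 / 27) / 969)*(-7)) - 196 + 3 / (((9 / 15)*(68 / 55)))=-6595289023 / 11628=-567190.32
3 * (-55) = -165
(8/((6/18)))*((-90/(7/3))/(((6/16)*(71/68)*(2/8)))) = -9457.06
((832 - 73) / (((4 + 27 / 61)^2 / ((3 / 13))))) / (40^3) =8472717 / 61102912000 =0.00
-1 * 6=-6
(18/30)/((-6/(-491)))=491/10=49.10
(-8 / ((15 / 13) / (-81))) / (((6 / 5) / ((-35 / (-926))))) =8190 / 463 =17.69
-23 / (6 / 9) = -69 / 2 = -34.50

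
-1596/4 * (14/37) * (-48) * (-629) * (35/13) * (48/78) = -1276289280/169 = -7552007.57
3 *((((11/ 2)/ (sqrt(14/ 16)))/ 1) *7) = 33 *sqrt(14) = 123.47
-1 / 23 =-0.04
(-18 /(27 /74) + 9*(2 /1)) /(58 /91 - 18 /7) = 4277 /264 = 16.20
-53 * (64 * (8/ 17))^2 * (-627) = 8711307264/ 289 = 30142931.71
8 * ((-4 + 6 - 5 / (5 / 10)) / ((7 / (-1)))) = 64 / 7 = 9.14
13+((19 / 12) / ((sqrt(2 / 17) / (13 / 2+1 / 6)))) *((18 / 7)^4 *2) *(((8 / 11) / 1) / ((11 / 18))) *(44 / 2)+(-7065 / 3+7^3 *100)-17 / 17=31957+319127040 *sqrt(34) / 26411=102413.04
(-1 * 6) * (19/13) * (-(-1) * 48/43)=-5472/559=-9.79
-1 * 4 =-4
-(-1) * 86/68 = 43/34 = 1.26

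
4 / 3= 1.33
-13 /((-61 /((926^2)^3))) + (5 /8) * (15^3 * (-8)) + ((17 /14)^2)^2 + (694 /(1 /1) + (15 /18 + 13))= 944588534638204840824703 /7030128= 134362921221093675.79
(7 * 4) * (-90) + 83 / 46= -115837 / 46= -2518.20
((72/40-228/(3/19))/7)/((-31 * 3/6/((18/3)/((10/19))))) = 822054/5425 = 151.53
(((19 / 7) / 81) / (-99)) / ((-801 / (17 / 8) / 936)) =4199 / 4995837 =0.00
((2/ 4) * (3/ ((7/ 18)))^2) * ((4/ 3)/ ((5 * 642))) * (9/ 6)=486/ 26215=0.02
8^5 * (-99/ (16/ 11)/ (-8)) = 278784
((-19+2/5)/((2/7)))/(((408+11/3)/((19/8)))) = -1953/5200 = -0.38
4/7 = 0.57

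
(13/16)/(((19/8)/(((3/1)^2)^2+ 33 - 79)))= 455/38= 11.97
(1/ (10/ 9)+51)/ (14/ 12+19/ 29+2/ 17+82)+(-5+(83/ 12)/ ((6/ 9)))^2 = 2344595249/ 79453760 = 29.51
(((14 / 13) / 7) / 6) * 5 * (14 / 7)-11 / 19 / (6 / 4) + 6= 1450 / 247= 5.87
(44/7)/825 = 4/525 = 0.01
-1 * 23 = -23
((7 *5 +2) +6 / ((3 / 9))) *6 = 330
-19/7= -2.71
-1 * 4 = -4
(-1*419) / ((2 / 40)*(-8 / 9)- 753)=18855 / 33887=0.56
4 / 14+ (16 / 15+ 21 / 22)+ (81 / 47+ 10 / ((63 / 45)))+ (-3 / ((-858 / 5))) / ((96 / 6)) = 252343859 / 22582560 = 11.17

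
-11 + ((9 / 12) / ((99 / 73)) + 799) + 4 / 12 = 34711 / 44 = 788.89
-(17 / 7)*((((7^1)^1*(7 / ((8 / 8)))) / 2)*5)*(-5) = 2975 / 2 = 1487.50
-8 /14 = -4 /7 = -0.57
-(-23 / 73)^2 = -529 / 5329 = -0.10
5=5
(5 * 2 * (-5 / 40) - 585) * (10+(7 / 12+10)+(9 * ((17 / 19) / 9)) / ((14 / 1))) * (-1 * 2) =24208.89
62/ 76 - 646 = -24517/ 38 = -645.18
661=661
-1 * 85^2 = -7225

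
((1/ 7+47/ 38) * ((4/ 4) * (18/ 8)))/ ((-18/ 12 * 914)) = -1101/ 486248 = -0.00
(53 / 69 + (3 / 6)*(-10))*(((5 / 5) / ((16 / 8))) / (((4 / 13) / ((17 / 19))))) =-16133 / 2622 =-6.15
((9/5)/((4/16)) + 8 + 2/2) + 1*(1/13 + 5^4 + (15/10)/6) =166797/260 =641.53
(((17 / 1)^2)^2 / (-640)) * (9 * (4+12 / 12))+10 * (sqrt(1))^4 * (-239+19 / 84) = -22203709 / 2688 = -8260.31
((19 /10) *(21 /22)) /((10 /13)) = 5187 /2200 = 2.36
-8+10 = 2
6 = 6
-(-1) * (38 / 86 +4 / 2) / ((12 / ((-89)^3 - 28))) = -24674895 / 172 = -143458.69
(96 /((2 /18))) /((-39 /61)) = -17568 /13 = -1351.38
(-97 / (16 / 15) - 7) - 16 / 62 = -48705 / 496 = -98.20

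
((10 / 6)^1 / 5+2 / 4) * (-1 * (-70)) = 175 / 3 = 58.33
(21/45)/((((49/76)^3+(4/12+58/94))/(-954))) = -137779641216/377056465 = -365.41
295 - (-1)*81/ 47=13946/ 47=296.72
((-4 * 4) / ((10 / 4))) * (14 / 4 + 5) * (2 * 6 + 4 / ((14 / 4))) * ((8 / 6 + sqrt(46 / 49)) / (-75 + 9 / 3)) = 3128 * sqrt(46) / 2205 + 12512 / 945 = 22.86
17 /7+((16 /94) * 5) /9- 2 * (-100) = 599671 /2961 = 202.52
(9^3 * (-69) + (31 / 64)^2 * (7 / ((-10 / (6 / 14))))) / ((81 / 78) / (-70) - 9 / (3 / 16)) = 62496732571 / 59656192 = 1047.62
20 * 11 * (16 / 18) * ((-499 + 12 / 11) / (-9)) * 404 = 354033280 / 81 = 4370781.23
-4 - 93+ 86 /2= -54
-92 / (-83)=92 / 83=1.11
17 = 17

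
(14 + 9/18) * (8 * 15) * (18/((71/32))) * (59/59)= 1002240/71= 14116.06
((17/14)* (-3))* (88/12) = -187/7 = -26.71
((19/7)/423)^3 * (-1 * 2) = -0.00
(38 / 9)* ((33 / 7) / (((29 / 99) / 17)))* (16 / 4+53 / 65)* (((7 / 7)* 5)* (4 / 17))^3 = 6908035200 / 762671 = 9057.69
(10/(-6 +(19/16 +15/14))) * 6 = -6720/419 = -16.04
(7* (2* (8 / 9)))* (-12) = -448 / 3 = -149.33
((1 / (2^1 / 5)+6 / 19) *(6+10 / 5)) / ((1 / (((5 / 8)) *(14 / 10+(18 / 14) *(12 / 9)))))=11663 / 266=43.85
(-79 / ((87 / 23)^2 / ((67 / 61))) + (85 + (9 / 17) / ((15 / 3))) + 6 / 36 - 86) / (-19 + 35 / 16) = 0.40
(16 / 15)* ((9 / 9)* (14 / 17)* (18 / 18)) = 224 / 255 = 0.88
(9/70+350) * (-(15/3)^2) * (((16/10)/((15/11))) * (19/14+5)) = -47988622/735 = -65290.64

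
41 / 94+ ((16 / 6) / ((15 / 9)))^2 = 7041 / 2350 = 3.00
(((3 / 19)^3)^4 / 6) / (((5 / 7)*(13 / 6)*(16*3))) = 1240029 / 2301847515828807440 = 0.00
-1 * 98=-98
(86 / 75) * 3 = 86 / 25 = 3.44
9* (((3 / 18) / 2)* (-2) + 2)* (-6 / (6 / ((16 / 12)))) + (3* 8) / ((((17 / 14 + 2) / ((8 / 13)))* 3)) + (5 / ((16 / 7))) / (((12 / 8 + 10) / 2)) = -20.09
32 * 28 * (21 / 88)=2352 / 11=213.82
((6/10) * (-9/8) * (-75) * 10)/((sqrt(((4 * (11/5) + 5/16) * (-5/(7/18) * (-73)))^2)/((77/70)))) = 385/5913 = 0.07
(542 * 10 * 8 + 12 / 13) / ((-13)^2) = 563692 / 2197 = 256.57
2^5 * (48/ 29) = 52.97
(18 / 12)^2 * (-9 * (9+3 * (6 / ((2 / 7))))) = -1458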